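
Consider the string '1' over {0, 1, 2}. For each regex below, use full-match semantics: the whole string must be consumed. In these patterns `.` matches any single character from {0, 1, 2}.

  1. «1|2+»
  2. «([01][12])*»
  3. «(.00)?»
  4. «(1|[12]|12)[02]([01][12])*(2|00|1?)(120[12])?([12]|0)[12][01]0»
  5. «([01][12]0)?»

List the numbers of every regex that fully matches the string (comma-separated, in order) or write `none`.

1

1 → match
2 → no match
3 → no match
4 → no match — must end with '0'
5 → no match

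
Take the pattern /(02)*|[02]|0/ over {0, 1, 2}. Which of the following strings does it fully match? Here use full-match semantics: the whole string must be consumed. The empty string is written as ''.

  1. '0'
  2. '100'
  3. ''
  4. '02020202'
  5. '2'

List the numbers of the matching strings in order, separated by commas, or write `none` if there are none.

1 → match
2 → no match
3 → match
4 → match
5 → match

1, 3, 4, 5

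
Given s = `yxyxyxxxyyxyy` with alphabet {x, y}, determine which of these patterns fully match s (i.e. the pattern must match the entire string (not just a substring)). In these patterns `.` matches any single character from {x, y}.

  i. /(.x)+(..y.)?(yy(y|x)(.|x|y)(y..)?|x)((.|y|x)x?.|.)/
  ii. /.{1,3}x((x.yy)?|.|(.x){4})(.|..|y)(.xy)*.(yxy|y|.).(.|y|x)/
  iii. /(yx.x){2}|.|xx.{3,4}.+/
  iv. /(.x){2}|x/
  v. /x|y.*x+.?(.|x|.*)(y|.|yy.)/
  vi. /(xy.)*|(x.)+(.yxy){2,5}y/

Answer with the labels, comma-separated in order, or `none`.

i → match
ii → match
iii → no match
iv → no match — must end with `x`
v → match
vi → no match

i, ii, v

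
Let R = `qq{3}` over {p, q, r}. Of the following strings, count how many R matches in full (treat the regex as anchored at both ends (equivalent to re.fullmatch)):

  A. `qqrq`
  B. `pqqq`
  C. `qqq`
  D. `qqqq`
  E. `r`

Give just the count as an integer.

1

A → no match
B → no match — must start with `qq`
C → no match
D → match
E → no match — must start with `qq`
Total matched: 1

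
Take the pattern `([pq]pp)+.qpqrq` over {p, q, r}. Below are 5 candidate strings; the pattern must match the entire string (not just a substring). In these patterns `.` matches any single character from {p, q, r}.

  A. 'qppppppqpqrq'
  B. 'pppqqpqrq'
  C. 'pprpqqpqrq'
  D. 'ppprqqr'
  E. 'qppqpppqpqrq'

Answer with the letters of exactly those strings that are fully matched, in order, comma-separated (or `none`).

A → match
B → match
C → no match
D → no match — must end with 'qpqrq'
E → match

A, B, E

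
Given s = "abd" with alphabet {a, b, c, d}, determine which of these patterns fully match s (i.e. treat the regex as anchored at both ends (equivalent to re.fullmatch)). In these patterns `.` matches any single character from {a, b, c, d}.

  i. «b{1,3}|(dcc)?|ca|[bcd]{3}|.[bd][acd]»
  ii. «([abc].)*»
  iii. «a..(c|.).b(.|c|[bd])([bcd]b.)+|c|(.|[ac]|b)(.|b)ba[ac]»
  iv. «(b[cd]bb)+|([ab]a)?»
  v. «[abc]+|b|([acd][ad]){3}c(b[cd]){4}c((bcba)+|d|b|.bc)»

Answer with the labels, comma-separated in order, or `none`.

i → match
ii → no match
iii → no match
iv → no match
v → no match

i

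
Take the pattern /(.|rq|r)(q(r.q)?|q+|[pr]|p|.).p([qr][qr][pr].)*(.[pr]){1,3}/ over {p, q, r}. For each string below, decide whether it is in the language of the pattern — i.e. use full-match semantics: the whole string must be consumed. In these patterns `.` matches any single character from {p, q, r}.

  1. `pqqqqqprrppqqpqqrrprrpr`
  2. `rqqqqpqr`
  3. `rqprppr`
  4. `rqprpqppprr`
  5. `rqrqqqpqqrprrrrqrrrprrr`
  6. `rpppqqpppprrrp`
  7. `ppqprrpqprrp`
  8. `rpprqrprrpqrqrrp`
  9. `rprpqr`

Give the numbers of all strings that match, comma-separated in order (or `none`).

1 → match
2. `rqqqqpqr` → match
3. `rqprppr` → match
4. `rqprpqppprr` → match
5 → match
6 → match
7. `ppqprrpqprrp` → match
8 → no match
9. `rprpqr` → match

1, 2, 3, 4, 5, 6, 7, 9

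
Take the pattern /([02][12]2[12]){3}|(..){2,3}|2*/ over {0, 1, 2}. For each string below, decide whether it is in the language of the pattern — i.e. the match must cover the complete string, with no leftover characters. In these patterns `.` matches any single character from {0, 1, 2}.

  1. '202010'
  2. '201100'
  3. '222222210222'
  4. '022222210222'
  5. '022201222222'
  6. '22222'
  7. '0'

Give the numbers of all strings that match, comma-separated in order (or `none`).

1, 2, 3, 4, 5, 6

1 → match
2 → match
3 → match
4 → match
5 → match
6 → match
7 → no match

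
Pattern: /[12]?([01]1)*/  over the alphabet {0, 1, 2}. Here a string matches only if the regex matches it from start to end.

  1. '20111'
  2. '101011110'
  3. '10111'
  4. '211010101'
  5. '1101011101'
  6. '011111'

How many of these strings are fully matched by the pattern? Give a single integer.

5

1 → match
2 → no match
3 → match
4 → match
5 → match
6 → match
Total matched: 5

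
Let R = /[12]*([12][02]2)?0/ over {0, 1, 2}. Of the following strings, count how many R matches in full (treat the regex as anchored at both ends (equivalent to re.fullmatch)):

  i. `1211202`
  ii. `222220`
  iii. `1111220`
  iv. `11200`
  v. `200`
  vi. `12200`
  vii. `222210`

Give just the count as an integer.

3

i. `1211202` → no match — must end with `0`
ii. `222220` → match
iii. `1111220` → match
iv. `11200` → no match
v. `200` → no match
vi. `12200` → no match
vii. `222210` → match
Total matched: 3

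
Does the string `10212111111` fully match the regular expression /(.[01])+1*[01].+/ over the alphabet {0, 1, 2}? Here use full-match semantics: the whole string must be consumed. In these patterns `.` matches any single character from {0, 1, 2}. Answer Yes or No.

Yes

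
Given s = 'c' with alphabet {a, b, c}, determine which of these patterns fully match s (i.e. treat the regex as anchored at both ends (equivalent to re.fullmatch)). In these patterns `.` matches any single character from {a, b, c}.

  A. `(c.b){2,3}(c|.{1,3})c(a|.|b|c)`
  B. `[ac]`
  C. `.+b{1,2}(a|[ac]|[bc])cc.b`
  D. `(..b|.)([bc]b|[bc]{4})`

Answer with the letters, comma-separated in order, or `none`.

A → no match
B → match
C → no match — must end with 'b'
D → no match

B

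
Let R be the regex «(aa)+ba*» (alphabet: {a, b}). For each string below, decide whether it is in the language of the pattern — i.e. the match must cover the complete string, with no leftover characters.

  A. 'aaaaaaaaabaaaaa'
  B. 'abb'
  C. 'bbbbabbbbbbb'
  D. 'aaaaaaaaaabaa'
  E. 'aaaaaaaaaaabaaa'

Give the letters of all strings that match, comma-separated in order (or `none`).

A → no match
B → no match — must start with 'aa'
C → no match — must start with 'aa'
D → match
E → no match

D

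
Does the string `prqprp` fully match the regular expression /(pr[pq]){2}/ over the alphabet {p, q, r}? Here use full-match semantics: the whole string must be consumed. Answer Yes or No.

Yes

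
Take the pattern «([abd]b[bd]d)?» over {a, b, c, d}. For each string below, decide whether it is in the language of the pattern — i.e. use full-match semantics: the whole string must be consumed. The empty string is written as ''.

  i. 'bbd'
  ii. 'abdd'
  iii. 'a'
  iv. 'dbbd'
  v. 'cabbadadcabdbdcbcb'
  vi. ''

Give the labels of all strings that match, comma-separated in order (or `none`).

i. 'bbd' → no match
ii. 'abdd' → match
iii. 'a' → no match
iv. 'dbbd' → match
v → no match
vi. '' → match

ii, iv, vi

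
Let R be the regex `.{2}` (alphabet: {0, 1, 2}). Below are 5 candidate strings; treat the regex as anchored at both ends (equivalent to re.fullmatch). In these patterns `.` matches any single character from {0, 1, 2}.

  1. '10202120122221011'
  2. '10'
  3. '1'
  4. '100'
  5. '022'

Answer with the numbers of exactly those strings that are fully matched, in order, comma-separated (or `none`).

1 → no match
2 → match
3 → no match
4 → no match
5 → no match

2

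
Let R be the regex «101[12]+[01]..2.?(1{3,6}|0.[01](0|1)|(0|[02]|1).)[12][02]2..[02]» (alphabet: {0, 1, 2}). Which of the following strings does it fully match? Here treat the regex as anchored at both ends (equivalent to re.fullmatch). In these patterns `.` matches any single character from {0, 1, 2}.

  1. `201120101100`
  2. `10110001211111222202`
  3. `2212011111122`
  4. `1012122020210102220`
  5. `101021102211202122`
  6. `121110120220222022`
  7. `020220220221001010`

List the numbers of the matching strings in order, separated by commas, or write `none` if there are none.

4

1 → no match — must start with `101`
2 → no match
3 → no match — must start with `101`
4 → match
5 → no match
6 → no match — must start with `101`
7 → no match — must start with `101`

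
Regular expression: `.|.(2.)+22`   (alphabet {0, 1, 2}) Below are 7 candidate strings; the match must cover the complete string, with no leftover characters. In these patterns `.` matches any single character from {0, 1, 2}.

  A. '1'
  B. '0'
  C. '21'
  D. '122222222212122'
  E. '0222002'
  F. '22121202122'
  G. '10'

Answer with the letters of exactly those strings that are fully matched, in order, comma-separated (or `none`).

A → match
B → match
C → no match
D → match
E → no match
F → match
G → no match

A, B, D, F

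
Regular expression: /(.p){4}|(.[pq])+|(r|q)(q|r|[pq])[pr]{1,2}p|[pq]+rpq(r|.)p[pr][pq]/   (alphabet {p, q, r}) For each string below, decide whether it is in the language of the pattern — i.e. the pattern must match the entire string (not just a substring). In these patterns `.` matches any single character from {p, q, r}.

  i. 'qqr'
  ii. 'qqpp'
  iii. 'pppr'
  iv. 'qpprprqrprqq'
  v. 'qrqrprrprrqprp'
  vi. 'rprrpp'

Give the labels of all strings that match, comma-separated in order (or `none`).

i → no match
ii → match
iii → no match
iv → no match
v → no match
vi → no match

ii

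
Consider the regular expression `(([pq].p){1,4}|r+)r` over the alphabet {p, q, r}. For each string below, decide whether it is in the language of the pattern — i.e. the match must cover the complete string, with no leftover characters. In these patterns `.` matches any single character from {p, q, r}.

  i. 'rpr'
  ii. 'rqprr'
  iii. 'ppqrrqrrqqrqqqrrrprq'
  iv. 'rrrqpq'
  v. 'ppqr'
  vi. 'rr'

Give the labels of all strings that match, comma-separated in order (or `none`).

vi

i → no match
ii → no match
iii → no match — must end with 'r'
iv → no match — must end with 'r'
v → no match
vi → match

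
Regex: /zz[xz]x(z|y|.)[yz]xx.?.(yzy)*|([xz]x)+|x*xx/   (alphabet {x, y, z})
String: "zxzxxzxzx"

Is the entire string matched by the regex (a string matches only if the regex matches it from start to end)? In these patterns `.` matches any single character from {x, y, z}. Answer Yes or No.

No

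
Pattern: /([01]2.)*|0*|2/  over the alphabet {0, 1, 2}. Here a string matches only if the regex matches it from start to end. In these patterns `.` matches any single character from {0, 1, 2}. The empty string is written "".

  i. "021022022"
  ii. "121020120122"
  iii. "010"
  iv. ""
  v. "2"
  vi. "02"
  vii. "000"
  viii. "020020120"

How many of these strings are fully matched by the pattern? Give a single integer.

6

i → match
ii → match
iii → no match
iv → match
v → match
vi → no match
vii → match
viii → match
Total matched: 6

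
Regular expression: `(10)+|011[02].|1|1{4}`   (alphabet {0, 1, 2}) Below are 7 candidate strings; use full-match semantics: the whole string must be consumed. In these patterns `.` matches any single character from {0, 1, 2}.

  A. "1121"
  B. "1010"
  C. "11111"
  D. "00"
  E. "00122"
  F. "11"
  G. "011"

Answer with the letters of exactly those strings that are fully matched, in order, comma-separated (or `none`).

A → no match
B → match
C → no match
D → no match
E → no match
F → no match
G → no match

B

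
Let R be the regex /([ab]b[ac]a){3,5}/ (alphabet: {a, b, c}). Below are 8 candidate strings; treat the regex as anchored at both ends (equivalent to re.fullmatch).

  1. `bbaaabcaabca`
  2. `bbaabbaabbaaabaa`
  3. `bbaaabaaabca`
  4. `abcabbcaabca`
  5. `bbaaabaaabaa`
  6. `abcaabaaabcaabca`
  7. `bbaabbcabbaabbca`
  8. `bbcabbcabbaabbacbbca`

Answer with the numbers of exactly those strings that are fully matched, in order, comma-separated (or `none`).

1, 2, 3, 4, 5, 6, 7

1 → match
2 → match
3 → match
4 → match
5 → match
6 → match
7 → match
8 → no match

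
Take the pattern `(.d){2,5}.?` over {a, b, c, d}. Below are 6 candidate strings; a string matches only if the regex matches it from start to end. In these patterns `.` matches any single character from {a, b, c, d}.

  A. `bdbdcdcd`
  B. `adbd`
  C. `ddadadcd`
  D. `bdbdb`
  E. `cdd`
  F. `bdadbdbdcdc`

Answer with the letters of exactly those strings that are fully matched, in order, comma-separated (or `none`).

A → match
B → match
C → match
D → match
E → no match
F → match

A, B, C, D, F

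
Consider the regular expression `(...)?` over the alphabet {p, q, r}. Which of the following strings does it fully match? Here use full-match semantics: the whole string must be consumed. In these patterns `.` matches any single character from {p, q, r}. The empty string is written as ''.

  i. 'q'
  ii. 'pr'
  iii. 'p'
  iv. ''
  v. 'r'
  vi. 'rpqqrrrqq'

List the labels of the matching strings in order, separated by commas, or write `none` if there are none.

iv

i → no match
ii → no match
iii → no match
iv → match
v → no match
vi → no match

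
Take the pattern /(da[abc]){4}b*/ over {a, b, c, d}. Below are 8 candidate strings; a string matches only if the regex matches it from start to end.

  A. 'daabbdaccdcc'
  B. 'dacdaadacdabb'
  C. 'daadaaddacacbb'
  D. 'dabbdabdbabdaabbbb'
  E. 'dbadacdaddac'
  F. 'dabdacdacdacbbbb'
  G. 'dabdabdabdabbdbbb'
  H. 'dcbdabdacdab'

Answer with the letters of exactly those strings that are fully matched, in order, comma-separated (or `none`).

A → no match
B → match
C → no match
D → no match
E → no match — must start with 'da'
F → match
G → no match
H → no match — must start with 'da'

B, F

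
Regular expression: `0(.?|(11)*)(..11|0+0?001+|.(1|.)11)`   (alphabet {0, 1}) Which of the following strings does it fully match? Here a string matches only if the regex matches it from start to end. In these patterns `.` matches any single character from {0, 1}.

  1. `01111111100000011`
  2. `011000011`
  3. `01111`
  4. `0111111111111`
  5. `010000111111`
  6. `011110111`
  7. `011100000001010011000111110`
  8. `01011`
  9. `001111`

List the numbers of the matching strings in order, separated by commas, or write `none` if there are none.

1, 2, 3, 4, 5, 6, 8, 9

1 → match
2 → match
3 → match
4 → match
5 → match
6 → match
7 → no match
8 → match
9 → match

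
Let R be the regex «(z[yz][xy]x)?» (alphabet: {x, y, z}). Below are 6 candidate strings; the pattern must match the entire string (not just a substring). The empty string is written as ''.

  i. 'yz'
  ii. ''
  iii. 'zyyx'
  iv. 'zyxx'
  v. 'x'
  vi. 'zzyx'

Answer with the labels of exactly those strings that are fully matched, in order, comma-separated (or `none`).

i → no match
ii → match
iii → match
iv → match
v → no match
vi → match

ii, iii, iv, vi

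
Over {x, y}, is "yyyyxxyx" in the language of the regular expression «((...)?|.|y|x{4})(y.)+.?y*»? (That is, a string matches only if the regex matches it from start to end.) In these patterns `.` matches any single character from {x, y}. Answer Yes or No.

No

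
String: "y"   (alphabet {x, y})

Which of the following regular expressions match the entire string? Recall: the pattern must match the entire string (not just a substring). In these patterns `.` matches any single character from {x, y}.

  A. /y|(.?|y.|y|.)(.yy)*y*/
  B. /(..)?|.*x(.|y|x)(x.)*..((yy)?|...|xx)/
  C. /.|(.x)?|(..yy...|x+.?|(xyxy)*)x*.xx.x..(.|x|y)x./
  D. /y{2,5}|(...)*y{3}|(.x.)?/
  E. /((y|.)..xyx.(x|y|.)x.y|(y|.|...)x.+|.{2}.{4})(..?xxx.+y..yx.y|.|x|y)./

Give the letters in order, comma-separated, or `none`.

A, C

A → match
B → no match
C → match
D → no match
E → no match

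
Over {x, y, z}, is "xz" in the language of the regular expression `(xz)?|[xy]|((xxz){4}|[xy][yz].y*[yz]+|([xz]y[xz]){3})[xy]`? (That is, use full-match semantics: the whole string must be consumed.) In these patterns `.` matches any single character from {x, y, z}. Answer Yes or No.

Yes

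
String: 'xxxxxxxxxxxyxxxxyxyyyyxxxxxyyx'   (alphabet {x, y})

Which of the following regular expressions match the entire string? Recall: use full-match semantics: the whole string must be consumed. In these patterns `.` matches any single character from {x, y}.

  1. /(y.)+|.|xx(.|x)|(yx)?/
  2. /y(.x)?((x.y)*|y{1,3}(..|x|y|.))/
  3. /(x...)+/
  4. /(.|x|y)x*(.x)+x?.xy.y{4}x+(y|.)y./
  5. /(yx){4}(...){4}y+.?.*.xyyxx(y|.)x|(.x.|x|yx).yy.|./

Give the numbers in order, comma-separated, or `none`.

4

1 → no match
2 → no match — must start with 'y'
3 → no match
4 → match
5 → no match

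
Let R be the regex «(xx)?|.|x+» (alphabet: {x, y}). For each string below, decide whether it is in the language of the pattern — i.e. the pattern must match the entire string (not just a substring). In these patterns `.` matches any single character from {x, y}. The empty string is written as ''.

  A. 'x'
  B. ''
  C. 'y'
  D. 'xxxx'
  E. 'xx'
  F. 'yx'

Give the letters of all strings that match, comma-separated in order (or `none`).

A. 'x' → match
B. '' → match
C. 'y' → match
D. 'xxxx' → match
E. 'xx' → match
F. 'yx' → no match

A, B, C, D, E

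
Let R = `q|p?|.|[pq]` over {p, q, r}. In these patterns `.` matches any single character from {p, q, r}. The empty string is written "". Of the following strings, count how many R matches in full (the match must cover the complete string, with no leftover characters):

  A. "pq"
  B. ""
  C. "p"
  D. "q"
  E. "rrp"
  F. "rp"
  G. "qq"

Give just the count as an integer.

3

A → no match
B → match
C → match
D → match
E → no match
F → no match
G → no match
Total matched: 3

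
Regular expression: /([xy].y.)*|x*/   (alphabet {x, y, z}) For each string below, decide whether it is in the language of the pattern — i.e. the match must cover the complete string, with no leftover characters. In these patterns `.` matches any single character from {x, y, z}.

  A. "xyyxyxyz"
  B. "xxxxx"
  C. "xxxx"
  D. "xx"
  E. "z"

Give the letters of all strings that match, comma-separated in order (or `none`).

A, B, C, D

A → match
B → match
C → match
D → match
E → no match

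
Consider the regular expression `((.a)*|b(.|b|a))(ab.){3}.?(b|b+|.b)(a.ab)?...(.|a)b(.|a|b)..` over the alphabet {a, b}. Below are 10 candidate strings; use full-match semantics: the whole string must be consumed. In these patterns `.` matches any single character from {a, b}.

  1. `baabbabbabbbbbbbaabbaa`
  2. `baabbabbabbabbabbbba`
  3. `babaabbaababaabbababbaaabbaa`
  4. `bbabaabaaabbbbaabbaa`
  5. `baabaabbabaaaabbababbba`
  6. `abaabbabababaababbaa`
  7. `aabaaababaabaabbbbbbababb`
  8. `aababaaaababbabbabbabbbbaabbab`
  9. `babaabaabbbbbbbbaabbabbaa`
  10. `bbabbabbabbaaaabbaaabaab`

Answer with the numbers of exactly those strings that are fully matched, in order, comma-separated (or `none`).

1 → match
2 → no match
3 → no match
4 → no match
5 → no match
6 → match
7 → no match
8 → no match
9 → no match
10 → no match

1, 6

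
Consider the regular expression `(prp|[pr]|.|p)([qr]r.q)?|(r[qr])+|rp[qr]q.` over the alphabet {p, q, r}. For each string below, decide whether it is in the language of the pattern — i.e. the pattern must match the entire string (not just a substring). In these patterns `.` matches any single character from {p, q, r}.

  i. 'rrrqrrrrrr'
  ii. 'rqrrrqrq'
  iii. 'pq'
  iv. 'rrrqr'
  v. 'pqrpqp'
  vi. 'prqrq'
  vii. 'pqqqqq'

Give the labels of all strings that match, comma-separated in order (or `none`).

i, ii

i → match
ii → match
iii → no match
iv → no match
v → no match
vi → no match
vii → no match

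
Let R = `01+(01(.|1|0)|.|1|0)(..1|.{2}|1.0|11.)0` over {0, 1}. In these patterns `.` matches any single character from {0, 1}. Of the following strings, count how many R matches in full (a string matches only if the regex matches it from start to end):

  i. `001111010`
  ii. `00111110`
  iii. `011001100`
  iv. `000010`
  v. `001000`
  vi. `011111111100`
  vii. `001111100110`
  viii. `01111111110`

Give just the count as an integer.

i. `001111010` → no match — must start with `01`
ii. `00111110` → no match — must start with `01`
iii. `011001100` → no match
iv. `000010` → no match — must start with `01`
v. `001000` → no match — must start with `01`
vi. `011111111100` → match
vii. `001111100110` → no match — must start with `01`
viii. `01111111110` → match
Total matched: 2

2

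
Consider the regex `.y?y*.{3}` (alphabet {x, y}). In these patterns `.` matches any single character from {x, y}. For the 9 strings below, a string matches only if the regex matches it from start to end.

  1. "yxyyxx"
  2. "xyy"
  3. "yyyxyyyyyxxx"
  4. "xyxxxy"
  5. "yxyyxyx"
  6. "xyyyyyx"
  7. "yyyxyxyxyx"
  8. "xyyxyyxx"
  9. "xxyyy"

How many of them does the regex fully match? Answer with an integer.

1 → no match
2 → no match
3 → no match
4 → no match
5 → no match
6 → match
7 → no match
8 → no match
9 → no match
Total matched: 1

1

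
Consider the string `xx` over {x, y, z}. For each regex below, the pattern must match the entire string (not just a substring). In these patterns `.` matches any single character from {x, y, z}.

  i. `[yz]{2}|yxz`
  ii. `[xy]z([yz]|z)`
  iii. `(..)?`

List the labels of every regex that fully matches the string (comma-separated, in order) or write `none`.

i → no match
ii → no match
iii → match

iii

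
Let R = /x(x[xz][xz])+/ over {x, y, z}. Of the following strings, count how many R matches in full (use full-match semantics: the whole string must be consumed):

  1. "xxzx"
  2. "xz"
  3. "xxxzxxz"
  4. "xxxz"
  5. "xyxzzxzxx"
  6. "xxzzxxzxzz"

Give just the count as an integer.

4

1 → match
2 → no match — must start with "xx"
3 → match
4 → match
5 → no match — must start with "xx"
6 → match
Total matched: 4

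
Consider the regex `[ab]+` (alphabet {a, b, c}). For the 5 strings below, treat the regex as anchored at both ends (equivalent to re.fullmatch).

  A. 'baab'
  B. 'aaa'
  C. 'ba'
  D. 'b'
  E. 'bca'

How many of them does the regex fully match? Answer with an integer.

4

A → match
B → match
C → match
D → match
E → no match
Total matched: 4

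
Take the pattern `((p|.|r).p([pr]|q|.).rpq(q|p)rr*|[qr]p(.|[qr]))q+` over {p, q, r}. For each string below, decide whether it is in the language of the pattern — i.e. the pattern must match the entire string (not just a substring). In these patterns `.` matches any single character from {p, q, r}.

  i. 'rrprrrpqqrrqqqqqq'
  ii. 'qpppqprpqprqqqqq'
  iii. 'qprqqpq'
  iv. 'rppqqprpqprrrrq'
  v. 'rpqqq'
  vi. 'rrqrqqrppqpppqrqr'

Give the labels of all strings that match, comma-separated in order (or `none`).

i → match
ii → no match
iii. 'qprqqpq' → no match
iv → no match
v. 'rpqqq' → match
vi → no match — must end with 'q'

i, v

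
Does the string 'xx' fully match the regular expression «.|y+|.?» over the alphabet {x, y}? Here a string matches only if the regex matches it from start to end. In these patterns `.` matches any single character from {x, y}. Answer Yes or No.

No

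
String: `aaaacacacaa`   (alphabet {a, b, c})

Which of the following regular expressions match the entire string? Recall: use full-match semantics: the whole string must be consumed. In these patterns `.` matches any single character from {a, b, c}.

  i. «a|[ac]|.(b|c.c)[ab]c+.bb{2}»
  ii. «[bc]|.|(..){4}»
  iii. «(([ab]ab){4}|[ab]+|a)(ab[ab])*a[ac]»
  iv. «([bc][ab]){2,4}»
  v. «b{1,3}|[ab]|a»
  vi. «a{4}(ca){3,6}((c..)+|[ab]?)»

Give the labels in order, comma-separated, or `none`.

i → no match
ii → no match
iii → no match
iv → no match
v → no match
vi → match

vi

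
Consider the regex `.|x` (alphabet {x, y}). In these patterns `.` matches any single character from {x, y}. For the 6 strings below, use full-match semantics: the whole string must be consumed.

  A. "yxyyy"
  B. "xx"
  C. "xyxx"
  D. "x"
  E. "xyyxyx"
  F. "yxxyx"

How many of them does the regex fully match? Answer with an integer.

1

A → no match
B → no match
C → no match
D → match
E → no match
F → no match
Total matched: 1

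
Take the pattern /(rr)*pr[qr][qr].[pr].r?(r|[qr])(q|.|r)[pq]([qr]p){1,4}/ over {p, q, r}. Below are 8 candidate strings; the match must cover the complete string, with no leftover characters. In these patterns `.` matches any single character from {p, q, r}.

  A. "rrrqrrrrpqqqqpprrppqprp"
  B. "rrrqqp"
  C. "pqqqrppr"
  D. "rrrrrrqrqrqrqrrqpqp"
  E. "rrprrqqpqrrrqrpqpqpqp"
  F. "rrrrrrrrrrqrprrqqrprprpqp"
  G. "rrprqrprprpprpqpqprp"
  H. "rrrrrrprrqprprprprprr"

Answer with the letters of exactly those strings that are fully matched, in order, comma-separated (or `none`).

A → no match
B → no match
C → no match — must end with "p"
D → no match
E → match
F → no match
G → match
H → no match — must end with "p"

E, G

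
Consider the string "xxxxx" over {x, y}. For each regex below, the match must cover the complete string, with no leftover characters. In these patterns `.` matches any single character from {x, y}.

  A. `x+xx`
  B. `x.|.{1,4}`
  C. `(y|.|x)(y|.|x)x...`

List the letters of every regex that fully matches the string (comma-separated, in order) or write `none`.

A → match
B → no match
C → no match

A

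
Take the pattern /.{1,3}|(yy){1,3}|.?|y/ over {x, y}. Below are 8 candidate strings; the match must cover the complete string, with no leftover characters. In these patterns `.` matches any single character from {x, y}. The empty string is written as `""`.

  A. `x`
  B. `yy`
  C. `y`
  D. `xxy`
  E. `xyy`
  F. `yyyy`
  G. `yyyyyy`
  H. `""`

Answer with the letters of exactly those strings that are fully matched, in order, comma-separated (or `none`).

A → match
B → match
C → match
D → match
E → match
F → match
G → match
H → match

A, B, C, D, E, F, G, H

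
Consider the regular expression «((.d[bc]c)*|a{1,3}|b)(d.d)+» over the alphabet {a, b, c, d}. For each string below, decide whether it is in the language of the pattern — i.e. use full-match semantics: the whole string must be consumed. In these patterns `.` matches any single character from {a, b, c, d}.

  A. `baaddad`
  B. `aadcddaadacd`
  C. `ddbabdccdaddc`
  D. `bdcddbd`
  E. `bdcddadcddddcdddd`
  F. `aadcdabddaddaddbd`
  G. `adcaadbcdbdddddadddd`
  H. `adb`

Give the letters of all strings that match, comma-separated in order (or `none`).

D

A → no match
B → no match
C → no match — must end with `d`
D → match
E → no match
F → no match
G → no match
H → no match — must end with `d`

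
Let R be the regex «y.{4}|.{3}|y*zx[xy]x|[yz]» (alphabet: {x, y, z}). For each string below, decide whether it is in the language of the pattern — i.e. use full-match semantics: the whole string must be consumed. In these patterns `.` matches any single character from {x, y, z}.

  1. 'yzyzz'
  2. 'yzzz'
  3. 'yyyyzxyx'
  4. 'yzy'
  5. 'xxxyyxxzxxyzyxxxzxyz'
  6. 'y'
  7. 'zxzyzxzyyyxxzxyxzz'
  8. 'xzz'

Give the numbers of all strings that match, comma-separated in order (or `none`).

1 → match
2 → no match
3 → match
4 → match
5 → no match
6 → match
7 → no match
8 → match

1, 3, 4, 6, 8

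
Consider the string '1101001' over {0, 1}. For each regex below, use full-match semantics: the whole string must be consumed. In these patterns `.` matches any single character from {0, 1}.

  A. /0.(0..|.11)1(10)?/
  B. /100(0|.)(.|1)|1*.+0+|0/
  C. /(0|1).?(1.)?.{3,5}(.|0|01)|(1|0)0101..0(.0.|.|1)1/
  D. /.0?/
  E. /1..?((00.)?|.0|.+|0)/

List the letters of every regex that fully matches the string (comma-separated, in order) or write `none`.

A → no match — must start with '0'
B → no match
C → match
D → no match
E → match

C, E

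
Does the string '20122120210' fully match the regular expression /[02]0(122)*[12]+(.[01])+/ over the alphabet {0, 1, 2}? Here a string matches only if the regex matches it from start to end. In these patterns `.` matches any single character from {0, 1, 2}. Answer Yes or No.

No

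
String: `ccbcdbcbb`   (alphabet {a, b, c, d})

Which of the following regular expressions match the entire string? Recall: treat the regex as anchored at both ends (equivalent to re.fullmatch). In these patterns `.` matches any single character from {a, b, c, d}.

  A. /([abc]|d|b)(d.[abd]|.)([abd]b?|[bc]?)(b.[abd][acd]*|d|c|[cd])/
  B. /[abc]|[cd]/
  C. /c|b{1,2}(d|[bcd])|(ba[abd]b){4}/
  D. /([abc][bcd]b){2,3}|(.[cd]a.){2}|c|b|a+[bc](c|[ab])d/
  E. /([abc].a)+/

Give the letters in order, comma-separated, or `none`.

A → no match
B → no match
C → no match
D → match
E → no match — must end with `a`

D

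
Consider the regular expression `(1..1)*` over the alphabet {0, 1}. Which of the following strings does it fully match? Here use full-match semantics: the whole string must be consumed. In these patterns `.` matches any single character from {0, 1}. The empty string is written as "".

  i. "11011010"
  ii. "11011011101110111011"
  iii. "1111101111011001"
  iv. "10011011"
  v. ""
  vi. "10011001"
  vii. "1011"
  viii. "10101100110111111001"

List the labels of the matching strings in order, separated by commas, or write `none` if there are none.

ii, iii, iv, v, vi, vii

i. "11011010" → no match
ii → match
iii → match
iv. "10011011" → match
v. "" → match
vi. "10011001" → match
vii. "1011" → match
viii → no match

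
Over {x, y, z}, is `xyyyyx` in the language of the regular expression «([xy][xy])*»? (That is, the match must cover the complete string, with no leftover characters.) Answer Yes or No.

Yes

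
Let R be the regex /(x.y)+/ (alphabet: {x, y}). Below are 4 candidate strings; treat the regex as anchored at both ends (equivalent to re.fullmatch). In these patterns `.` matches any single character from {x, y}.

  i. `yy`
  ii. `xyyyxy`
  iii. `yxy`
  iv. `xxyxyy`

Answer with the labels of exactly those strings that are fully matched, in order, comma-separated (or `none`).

i → no match — must start with `x`
ii → no match
iii → no match — must start with `x`
iv → match

iv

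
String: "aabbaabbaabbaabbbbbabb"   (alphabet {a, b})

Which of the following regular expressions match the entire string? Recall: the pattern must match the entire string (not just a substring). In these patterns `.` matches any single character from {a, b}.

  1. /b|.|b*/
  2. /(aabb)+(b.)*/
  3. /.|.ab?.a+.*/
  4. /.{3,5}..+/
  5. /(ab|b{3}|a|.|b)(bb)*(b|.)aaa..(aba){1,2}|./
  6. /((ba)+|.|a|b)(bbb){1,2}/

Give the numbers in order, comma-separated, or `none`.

1 → no match
2 → match
3 → match
4 → match
5 → no match
6 → no match — must end with "bbb"

2, 3, 4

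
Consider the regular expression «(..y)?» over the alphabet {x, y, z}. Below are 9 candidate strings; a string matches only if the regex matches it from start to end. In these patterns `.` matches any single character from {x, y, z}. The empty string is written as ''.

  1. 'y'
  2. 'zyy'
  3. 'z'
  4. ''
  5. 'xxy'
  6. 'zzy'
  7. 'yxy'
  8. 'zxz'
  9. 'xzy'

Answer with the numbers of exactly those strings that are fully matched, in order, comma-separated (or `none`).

2, 4, 5, 6, 7, 9

1 → no match
2 → match
3 → no match
4 → match
5 → match
6 → match
7 → match
8 → no match
9 → match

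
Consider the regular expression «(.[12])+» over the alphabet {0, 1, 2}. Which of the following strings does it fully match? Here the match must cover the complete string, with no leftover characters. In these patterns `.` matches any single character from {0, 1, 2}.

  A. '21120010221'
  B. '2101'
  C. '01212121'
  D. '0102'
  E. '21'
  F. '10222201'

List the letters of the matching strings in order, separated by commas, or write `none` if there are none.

B, C, D, E

A. '21120010221' → no match
B. '2101' → match
C. '01212121' → match
D. '0102' → match
E. '21' → match
F. '10222201' → no match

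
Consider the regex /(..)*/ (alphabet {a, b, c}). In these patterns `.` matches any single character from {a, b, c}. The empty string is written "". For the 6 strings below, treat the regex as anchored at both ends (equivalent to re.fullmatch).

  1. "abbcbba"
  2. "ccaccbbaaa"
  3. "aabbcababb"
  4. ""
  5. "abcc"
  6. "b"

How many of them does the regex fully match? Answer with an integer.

1 → no match
2 → match
3 → match
4 → match
5 → match
6 → no match
Total matched: 4

4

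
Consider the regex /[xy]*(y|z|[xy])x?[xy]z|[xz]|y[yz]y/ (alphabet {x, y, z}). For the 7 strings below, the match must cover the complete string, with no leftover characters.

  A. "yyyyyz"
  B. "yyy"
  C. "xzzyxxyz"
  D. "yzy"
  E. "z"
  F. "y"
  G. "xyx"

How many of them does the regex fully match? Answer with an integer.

A → match
B → match
C → no match
D → match
E → match
F → no match
G → no match
Total matched: 4

4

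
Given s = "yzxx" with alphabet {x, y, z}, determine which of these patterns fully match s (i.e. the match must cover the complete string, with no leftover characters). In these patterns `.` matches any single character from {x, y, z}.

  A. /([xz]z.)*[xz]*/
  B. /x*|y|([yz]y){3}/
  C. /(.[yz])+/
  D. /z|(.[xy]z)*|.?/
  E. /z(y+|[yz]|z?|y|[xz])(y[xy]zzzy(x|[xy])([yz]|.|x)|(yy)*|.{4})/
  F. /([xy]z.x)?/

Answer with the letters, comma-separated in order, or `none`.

F

A → no match
B → no match
C → no match
D → no match
E → no match — must start with "z"
F → match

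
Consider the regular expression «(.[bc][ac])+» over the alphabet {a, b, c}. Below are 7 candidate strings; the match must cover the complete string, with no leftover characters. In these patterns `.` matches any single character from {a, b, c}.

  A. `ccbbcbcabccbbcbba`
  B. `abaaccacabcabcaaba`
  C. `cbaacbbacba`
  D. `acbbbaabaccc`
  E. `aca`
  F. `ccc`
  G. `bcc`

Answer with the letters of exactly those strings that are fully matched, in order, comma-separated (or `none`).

A → no match
B → match
C. `cbaacbbacba` → no match
D. `acbbbaabaccc` → no match
E. `aca` → match
F. `ccc` → match
G. `bcc` → match

B, E, F, G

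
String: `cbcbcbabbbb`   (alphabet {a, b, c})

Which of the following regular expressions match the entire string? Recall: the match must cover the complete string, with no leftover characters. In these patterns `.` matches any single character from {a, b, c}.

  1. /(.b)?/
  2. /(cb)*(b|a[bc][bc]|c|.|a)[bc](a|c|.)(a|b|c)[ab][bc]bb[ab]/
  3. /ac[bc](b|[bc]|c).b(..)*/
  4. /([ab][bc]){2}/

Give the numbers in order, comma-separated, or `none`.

2

1 → no match
2 → match
3 → no match — must start with `ac`
4 → no match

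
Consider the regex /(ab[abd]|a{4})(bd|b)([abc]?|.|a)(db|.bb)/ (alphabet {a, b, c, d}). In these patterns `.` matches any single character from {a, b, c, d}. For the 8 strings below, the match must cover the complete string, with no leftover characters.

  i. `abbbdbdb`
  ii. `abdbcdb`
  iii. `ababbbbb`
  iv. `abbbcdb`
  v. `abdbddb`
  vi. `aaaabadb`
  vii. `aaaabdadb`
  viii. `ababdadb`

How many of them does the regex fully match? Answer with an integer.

i → match
ii → match
iii → match
iv → match
v → match
vi → match
vii → match
viii → match
Total matched: 8

8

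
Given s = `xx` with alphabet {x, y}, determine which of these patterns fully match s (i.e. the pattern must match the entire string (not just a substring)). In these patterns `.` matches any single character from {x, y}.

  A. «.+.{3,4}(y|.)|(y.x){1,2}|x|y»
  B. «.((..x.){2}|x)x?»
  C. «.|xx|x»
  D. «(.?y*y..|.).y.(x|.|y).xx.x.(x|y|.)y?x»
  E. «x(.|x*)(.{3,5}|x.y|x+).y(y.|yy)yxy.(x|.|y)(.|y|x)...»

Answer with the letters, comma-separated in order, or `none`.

A → no match
B → match
C → match
D → no match
E → no match

B, C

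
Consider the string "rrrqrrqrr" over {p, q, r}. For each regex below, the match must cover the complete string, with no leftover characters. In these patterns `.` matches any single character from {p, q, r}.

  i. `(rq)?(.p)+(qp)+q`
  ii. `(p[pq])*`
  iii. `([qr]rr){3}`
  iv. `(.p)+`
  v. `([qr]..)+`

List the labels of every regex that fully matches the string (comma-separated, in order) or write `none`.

i → no match — must end with "qpq"
ii → no match
iii → match
iv → no match — must end with "p"
v → match

iii, v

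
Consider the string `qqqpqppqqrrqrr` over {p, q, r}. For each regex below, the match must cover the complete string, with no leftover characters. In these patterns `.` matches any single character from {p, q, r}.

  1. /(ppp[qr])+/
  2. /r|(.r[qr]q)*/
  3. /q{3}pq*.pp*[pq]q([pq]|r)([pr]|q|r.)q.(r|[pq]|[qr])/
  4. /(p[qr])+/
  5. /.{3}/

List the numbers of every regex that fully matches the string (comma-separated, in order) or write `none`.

1 → no match — must start with `ppp`
2 → no match
3 → match
4 → no match — must start with `p`
5 → no match

3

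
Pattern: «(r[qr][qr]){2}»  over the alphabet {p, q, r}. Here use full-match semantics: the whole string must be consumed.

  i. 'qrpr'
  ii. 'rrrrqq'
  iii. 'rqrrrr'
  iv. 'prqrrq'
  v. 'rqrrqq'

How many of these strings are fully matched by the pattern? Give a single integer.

i → no match — must start with 'r'
ii → match
iii → match
iv → no match — must start with 'r'
v → match
Total matched: 3

3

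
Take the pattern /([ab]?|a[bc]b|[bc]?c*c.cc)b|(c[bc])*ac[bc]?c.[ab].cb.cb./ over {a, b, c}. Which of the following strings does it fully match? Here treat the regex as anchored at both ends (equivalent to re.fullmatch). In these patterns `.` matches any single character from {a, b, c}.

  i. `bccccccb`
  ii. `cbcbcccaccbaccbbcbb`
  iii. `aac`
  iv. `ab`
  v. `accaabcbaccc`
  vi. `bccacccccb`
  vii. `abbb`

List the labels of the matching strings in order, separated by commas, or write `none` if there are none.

i, iv, vii

i → match
ii → no match
iii → no match
iv → match
v → no match
vi → no match
vii → match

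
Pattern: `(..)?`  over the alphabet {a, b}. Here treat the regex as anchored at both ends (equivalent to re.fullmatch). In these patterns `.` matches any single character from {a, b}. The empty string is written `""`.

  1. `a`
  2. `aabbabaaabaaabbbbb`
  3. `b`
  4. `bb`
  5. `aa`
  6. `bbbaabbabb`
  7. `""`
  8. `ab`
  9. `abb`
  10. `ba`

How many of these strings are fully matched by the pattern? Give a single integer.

1 → no match
2 → no match
3 → no match
4 → match
5 → match
6 → no match
7 → match
8 → match
9 → no match
10 → match
Total matched: 5

5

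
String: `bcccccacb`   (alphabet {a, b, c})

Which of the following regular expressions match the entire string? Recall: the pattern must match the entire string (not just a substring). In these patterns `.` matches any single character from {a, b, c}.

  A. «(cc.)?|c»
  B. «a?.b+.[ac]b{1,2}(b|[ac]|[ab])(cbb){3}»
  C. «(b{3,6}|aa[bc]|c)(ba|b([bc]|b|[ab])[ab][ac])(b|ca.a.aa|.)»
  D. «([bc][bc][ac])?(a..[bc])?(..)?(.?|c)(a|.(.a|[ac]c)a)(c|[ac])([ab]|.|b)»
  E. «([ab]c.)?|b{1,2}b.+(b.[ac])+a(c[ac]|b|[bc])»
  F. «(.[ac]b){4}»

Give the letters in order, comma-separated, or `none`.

A → no match
B → no match — must end with `cbb`
C → no match
D → match
E → no match
F → no match

D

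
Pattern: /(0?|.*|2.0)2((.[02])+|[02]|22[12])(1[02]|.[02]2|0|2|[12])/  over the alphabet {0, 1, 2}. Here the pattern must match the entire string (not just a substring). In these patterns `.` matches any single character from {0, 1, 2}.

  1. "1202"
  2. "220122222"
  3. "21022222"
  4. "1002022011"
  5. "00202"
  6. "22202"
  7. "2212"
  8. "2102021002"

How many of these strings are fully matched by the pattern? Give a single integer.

6

1 → match
2 → match
3 → match
4 → no match
5 → match
6 → match
7 → match
8 → no match
Total matched: 6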